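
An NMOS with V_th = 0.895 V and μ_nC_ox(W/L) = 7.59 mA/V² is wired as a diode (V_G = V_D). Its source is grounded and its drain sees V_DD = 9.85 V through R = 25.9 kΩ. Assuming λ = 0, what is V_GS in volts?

V_GS = 1.19 V

With gate tied to drain, V_GS = V_DS ≥ V_GS − V_th, so the device is in saturation.
KCL at the drain: ½ k_n (V_GS − V_th)² = (V_DD − V_GS)/R.
Let x = V_GS − 0.895. Then 98.3 x² + x − 8.955 = 0, giving x = 0.297 V (positive root), so V_GS = 1.19 V.
I_D = (V_DD − V_GS)/R = (9.85 − 1.19) / 25.9 = 0.334 mA.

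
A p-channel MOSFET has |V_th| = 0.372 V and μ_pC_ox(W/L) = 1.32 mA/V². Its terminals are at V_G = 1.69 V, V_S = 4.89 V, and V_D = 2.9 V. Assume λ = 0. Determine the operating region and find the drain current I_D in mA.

V_SG = V_S − V_G = 4.89 − 1.69 = 3.2 V; V_SD = V_S − V_D = 4.89 − 2.9 = 1.99 V.
V_ov = V_SG − |V_th| = 3.2 − 0.372 = 2.83 V.
Since V_SD = 1.99 V < V_ov = 2.83 V, the device is in the triode region.
I_D = k_p [V_ov · V_SD − ½ V_SD²] = 1.32 × [2.83 × 1.99 − 0.5 × 1.99²] = 4.81 mA.

Triode; I_D = 4.81 mA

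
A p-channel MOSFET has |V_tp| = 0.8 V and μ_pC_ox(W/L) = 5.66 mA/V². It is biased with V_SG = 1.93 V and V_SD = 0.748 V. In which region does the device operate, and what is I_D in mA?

Triode; I_D = 3.20 mA

V_ov = V_SG − |V_tp| = 1.93 − 0.8 = 1.13 V.
Since V_SD = 0.748 V < V_ov = 1.13 V, the device is in the triode region.
I_D = k_p [V_ov · V_SD − ½ V_SD²] = 5.66 × [1.13 × 0.748 − 0.5 × 0.748²] = 3.2 mA.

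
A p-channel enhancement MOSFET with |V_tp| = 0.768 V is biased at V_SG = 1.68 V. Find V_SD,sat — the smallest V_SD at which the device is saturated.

The boundary between triode and saturation is V_SD = V_SG − |V_tp| = V_ov.
V_ov = 1.68 − 0.768 = 0.912 V.

V_SD,sat = 0.912 V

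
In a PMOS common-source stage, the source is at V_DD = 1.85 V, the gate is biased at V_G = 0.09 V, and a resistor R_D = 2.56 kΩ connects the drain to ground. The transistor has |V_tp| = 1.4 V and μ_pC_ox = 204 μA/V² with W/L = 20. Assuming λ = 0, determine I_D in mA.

V_SG = V_DD − V_G = 1.85 − 0.09 = 1.76 V, so V_ov = 1.76 − 1.4 = 0.36 V.
k_p = μ_pC_ox · (W/L) = 4.08 mA/V².
Assume saturation: I_D = ½ k_p V_ov² = 0.5 × 4.08 × 0.36² = 0.264 mA, giving V_SD = V_DD − I_D R_D = 1.85 − 0.264 × 2.56 = 1.17 V.
V_SD = 1.17 V ≥ V_ov = 0.36 V, confirming saturation.

I_D = 0.264 mA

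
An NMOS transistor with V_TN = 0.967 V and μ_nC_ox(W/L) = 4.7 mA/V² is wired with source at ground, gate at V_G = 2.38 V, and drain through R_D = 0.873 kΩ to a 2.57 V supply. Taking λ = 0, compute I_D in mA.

I_D = 2.45 mA

V_GS = V_G = 2.38 V, so V_ov = 2.38 − 0.967 = 1.41 V.
Assume saturation: I_D = ½ k_n V_ov² = 0.5 × 4.7 × 1.41² = 4.69 mA, giving V_DS = V_DD − I_D R_D = 2.57 − 4.69 × 0.873 = -1.53 V.
But -1.53 V < V_ov = 1.41 V, so the device is actually in triode.
In triode I_D = k_n[V_ov V_DS − ½ V_DS²] and I_D = (V_DD − V_DS)/R_D. Equating: 2.05 V_DS² − 6.798 V_DS + 2.57 = 0, giving V_DS = 0.435 V (the root below V_ov).
I_D = (2.57 − 0.435) / 0.873 = 2.45 mA.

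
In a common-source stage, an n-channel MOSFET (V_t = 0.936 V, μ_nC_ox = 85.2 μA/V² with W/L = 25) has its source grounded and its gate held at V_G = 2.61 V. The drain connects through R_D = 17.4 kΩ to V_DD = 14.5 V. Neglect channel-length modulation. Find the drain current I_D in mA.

I_D = 0.819 mA

V_GS = V_G = 2.61 V, so V_ov = 2.61 − 0.936 = 1.67 V.
k_n = μ_nC_ox · (W/L) = 2.13 mA/V².
Assume saturation: I_D = ½ k_n V_ov² = 0.5 × 2.13 × 1.67² = 2.98 mA, giving V_DS = V_DD − I_D R_D = 14.5 − 2.98 × 17.4 = -37.4 V.
But -37.4 V < V_ov = 1.67 V, so the device is actually in triode.
In triode I_D = k_n[V_ov V_DS − ½ V_DS²] and I_D = (V_DD − V_DS)/R_D. Equating: 18.5 V_DS² − 63.04 V_DS + 14.5 = 0, giving V_DS = 0.248 V (the root below V_ov).
I_D = (14.5 − 0.248) / 17.4 = 0.819 mA.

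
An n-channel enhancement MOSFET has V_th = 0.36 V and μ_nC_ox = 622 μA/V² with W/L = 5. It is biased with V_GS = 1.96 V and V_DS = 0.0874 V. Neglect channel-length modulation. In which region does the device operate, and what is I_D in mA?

k_n = μ_nC_ox · (W/L) = 3.11 mA/V².
V_ov = V_GS − V_th = 1.96 − 0.36 = 1.6 V.
Since V_DS = 0.0874 V < V_ov = 1.6 V, the device is in the triode region.
I_D = k_n [V_ov · V_DS − ½ V_DS²] = 3.11 × [1.6 × 0.0874 − 0.5 × 0.0874²] = 0.423 mA.

Triode; I_D = 0.423 mA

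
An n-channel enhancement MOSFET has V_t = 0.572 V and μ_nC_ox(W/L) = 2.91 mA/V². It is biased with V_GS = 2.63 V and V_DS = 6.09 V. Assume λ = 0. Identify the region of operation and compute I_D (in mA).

Saturation; I_D = 6.16 mA

V_ov = V_GS − V_t = 2.63 − 0.572 = 2.06 V.
Since V_DS = 6.09 V ≥ V_ov = 2.06 V, the device is in saturation.
I_D = ½ k_n V_ov² = 0.5 × 2.91 × 2.06² = 6.16 mA.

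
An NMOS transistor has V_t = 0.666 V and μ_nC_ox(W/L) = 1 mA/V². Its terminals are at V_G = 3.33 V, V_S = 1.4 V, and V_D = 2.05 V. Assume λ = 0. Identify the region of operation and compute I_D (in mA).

V_GS = V_G − V_S = 3.33 − 1.4 = 1.93 V; V_DS = V_D − V_S = 2.05 − 1.4 = 0.65 V.
V_ov = V_GS − V_t = 1.93 − 0.666 = 1.26 V.
Since V_DS = 0.65 V < V_ov = 1.26 V, the device is in the triode region.
I_D = k_n [V_ov · V_DS − ½ V_DS²] = 1 × [1.26 × 0.65 − 0.5 × 0.65²] = 0.61 mA.

Triode; I_D = 0.610 mA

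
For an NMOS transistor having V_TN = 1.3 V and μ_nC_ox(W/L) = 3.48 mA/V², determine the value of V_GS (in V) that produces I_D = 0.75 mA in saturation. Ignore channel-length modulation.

In saturation I_D = ½ k_n (V_GS − V_TN)², so V_GS − V_TN = √(2 I_D / k_n) = √(2 × 0.75 / 3.48) = 0.657 V.
V_GS = 1.3 + 0.657 = 1.96 V.

V_GS = 1.96 V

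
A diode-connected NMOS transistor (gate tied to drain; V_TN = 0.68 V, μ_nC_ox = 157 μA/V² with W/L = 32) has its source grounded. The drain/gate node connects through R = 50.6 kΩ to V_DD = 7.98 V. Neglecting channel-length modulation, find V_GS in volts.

V_GS = 0.916 V

With gate tied to drain, V_GS = V_DS ≥ V_GS − V_TN, so the device is in saturation.
k_n = μ_nC_ox · (W/L) = 5.024 mA/V².
KCL at the drain: ½ k_n (V_GS − V_TN)² = (V_DD − V_GS)/R.
Let x = V_GS − 0.68. Then 127 x² + x − 7.3 = 0, giving x = 0.236 V (positive root), so V_GS = 0.916 V.
I_D = (V_DD − V_GS)/R = (7.98 − 0.916) / 50.6 = 0.14 mA.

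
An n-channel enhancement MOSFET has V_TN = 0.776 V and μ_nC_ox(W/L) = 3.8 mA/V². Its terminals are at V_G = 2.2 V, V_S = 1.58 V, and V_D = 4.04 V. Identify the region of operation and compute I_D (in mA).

Cutoff; I_D = 0 mA

V_GS = V_G − V_S = 2.2 − 1.58 = 0.62 V; V_DS = V_D − V_S = 4.04 − 1.58 = 2.46 V.
V_GS = 0.62 V < V_TN = 0.776 V, so the transistor is in cutoff.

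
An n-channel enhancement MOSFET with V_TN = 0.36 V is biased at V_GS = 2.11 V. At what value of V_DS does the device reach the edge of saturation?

The boundary between triode and saturation is V_DS = V_GS − V_TN = V_ov.
V_ov = 2.11 − 0.36 = 1.75 V.

V_DS,sat = 1.75 V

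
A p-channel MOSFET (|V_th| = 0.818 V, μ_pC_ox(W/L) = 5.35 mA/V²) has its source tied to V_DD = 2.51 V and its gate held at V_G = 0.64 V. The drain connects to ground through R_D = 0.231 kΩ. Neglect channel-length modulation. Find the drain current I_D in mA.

V_SG = V_DD − V_G = 2.51 − 0.64 = 1.87 V, so V_ov = 1.87 − 0.818 = 1.05 V.
Assume saturation: I_D = ½ k_p V_ov² = 0.5 × 5.35 × 1.05² = 2.96 mA, giving V_SD = V_DD − I_D R_D = 2.51 − 2.96 × 0.231 = 1.83 V.
V_SD = 1.83 V ≥ V_ov = 1.05 V, confirming saturation.

I_D = 2.96 mA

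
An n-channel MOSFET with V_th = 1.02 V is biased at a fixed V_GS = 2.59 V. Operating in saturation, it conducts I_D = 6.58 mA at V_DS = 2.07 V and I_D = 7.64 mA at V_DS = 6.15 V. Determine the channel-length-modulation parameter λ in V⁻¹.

With V_GS fixed, I_D ∝ (1 + λ V_DS) in saturation, so I_D2/I_D1 = (1 + λ V_DS2)/(1 + λ V_DS1).
7.64/6.58 = 1.161 = (1 + 6.15 λ)/(1 + 2.07 λ).
Solving: λ (I_D1 V_DS2 − I_D2 V_DS1) = I_D2 − I_D1, so λ = (7.64 − 6.58) / (6.58 × 6.15 − 7.64 × 2.07) = 1.06 / 24.7 = 0.043 V⁻¹.

λ = 0.0430 V⁻¹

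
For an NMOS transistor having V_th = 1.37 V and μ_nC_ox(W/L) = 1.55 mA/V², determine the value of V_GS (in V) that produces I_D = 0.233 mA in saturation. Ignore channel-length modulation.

In saturation I_D = ½ k_n (V_GS − V_th)², so V_GS − V_th = √(2 I_D / k_n) = √(2 × 0.233 / 1.55) = 0.548 V.
V_GS = 1.37 + 0.548 = 1.92 V.

V_GS = 1.92 V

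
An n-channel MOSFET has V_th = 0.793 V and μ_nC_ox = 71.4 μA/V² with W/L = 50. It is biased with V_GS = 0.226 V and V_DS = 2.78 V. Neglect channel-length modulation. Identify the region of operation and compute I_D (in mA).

V_GS = 0.226 V < V_th = 0.793 V, so the transistor is in cutoff.

Cutoff; I_D = 0 mA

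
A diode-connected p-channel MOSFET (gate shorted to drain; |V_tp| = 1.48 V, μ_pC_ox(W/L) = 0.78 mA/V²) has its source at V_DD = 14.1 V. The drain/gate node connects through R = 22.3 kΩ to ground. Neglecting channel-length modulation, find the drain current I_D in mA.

With gate tied to drain, V_SG = V_SD ≥ V_SG − |V_tp|, so the device is in saturation.
KCL at the drain: ½ k_p (V_SG − |V_tp|)² = (V_DD − V_SG)/R.
Let x = V_SG − 1.48. Then 8.7 x² + x − 12.62 = 0, giving x = 1.15 V (positive root), so V_SG = 2.63 V.
I_D = (V_DD − V_SG)/R = (14.1 − 2.63) / 22.3 = 0.514 mA.

I_D = 0.514 mA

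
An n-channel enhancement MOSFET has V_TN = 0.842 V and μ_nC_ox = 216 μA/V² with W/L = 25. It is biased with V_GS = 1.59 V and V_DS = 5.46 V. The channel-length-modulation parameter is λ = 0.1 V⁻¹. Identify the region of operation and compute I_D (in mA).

Saturation; I_D = 2.34 mA

k_n = μ_nC_ox · (W/L) = 5.4 mA/V².
V_ov = V_GS − V_TN = 1.59 − 0.842 = 0.748 V.
Since V_DS = 5.46 V ≥ V_ov = 0.748 V, the device is in saturation.
I_D = ½ k_n V_ov² (1 + λ V_DS) = 0.5 × 5.4 × 0.748² × (1 + 0.1 × 5.46) = 2.34 mA.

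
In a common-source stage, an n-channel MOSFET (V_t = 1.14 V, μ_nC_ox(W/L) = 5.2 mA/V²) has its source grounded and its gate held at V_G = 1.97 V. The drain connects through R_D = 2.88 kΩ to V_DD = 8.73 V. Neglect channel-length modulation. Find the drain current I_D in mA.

V_GS = V_G = 1.97 V, so V_ov = 1.97 − 1.14 = 0.83 V.
Assume saturation: I_D = ½ k_n V_ov² = 0.5 × 5.2 × 0.83² = 1.79 mA, giving V_DS = V_DD − I_D R_D = 8.73 − 1.79 × 2.88 = 3.57 V.
V_DS = 3.57 V ≥ V_ov = 0.83 V, confirming saturation.

I_D = 1.79 mA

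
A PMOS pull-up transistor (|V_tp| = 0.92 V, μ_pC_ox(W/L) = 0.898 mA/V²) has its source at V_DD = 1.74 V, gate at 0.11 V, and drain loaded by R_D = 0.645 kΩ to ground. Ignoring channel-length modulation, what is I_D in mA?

I_D = 0.226 mA

V_SG = V_DD − V_G = 1.74 − 0.11 = 1.63 V, so V_ov = 1.63 − 0.92 = 0.71 V.
Assume saturation: I_D = ½ k_p V_ov² = 0.5 × 0.898 × 0.71² = 0.226 mA, giving V_SD = V_DD − I_D R_D = 1.74 − 0.226 × 0.645 = 1.59 V.
V_SD = 1.59 V ≥ V_ov = 0.71 V, confirming saturation.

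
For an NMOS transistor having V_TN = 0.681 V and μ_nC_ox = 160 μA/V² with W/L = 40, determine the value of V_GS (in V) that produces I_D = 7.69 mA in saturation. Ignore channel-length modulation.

k_n = μ_nC_ox · (W/L) = 6.4 mA/V².
In saturation I_D = ½ k_n (V_GS − V_TN)², so V_GS − V_TN = √(2 I_D / k_n) = √(2 × 7.69 / 6.4) = 1.55 V.
V_GS = 0.681 + 1.55 = 2.23 V.

V_GS = 2.23 V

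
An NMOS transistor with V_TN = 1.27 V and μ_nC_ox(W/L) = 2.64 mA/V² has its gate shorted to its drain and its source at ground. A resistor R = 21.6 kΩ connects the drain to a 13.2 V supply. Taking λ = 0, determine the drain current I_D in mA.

I_D = 0.523 mA

With gate tied to drain, V_GS = V_DS ≥ V_GS − V_TN, so the device is in saturation.
KCL at the drain: ½ k_n (V_GS − V_TN)² = (V_DD − V_GS)/R.
Let x = V_GS − 1.27. Then 28.5 x² + x − 11.93 = 0, giving x = 0.63 V (positive root), so V_GS = 1.9 V.
I_D = (V_DD − V_GS)/R = (13.2 − 1.9) / 21.6 = 0.523 mA.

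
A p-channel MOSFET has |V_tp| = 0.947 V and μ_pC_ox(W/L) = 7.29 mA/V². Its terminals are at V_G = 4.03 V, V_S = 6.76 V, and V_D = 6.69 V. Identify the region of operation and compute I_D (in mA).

V_SG = V_S − V_G = 6.76 − 4.03 = 2.73 V; V_SD = V_S − V_D = 6.76 − 6.69 = 0.07 V.
V_ov = V_SG − |V_tp| = 2.73 − 0.947 = 1.78 V.
Since V_SD = 0.07 V < V_ov = 1.78 V, the device is in the triode region.
I_D = k_p [V_ov · V_SD − ½ V_SD²] = 7.29 × [1.78 × 0.07 − 0.5 × 0.07²] = 0.892 mA.

Triode; I_D = 0.892 mA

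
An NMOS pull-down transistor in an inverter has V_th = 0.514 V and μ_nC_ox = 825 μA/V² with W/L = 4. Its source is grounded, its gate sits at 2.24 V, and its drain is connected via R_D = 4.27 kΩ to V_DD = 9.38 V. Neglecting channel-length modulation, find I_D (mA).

V_GS = V_G = 2.24 V, so V_ov = 2.24 − 0.514 = 1.73 V.
k_n = μ_nC_ox · (W/L) = 3.3 mA/V².
Assume saturation: I_D = ½ k_n V_ov² = 0.5 × 3.3 × 1.73² = 4.92 mA, giving V_DS = V_DD − I_D R_D = 9.38 − 4.92 × 4.27 = -11.6 V.
But -11.6 V < V_ov = 1.73 V, so the device is actually in triode.
In triode I_D = k_n[V_ov V_DS − ½ V_DS²] and I_D = (V_DD − V_DS)/R_D. Equating: 7.05 V_DS² − 25.32 V_DS + 9.38 = 0, giving V_DS = 0.419 V (the root below V_ov).
I_D = (9.38 − 0.419) / 4.27 = 2.1 mA.

I_D = 2.10 mA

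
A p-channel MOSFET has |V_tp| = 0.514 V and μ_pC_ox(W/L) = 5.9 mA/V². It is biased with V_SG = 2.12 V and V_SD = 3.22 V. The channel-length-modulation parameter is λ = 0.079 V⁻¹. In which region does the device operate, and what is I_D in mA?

Saturation; I_D = 9.54 mA

V_ov = V_SG − |V_tp| = 2.12 − 0.514 = 1.61 V.
Since V_SD = 3.22 V ≥ V_ov = 1.61 V, the device is in saturation.
I_D = ½ k_p V_ov² (1 + λ V_SD) = 0.5 × 5.9 × 1.61² × (1 + 0.079 × 3.22) = 9.54 mA.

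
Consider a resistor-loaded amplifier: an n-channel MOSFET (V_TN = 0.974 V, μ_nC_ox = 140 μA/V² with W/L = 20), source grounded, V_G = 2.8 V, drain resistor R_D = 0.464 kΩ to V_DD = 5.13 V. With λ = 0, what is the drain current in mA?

V_GS = V_G = 2.8 V, so V_ov = 2.8 − 0.974 = 1.83 V.
k_n = μ_nC_ox · (W/L) = 2.8 mA/V².
Assume saturation: I_D = ½ k_n V_ov² = 0.5 × 2.8 × 1.83² = 4.67 mA, giving V_DS = V_DD − I_D R_D = 5.13 − 4.67 × 0.464 = 2.96 V.
V_DS = 2.96 V ≥ V_ov = 1.83 V, confirming saturation.

I_D = 4.67 mA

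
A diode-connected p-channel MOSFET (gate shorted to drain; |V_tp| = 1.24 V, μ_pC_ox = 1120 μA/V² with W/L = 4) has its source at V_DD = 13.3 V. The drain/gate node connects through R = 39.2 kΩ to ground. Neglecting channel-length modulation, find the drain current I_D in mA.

With gate tied to drain, V_SG = V_SD ≥ V_SG − |V_tp|, so the device is in saturation.
k_p = μ_pC_ox · (W/L) = 4.48 mA/V².
KCL at the drain: ½ k_p (V_SG − |V_tp|)² = (V_DD − V_SG)/R.
Let x = V_SG − 1.24. Then 87.8 x² + x − 12.06 = 0, giving x = 0.365 V (positive root), so V_SG = 1.6 V.
I_D = (V_DD − V_SG)/R = (13.3 − 1.6) / 39.2 = 0.298 mA.

I_D = 0.298 mA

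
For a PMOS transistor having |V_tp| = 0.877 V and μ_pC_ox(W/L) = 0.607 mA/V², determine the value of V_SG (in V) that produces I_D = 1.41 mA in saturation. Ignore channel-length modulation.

V_SG = 3.03 V

In saturation I_D = ½ k_p (V_SG − |V_tp|)², so V_SG − |V_tp| = √(2 I_D / k_p) = √(2 × 1.41 / 0.607) = 2.16 V.
V_SG = 0.877 + 2.16 = 3.03 V.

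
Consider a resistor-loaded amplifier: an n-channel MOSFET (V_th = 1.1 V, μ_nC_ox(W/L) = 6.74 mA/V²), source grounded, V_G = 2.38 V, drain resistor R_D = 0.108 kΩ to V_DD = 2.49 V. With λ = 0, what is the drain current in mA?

I_D = 5.52 mA

V_GS = V_G = 2.38 V, so V_ov = 2.38 − 1.1 = 1.28 V.
Assume saturation: I_D = ½ k_n V_ov² = 0.5 × 6.74 × 1.28² = 5.52 mA, giving V_DS = V_DD − I_D R_D = 2.49 − 5.52 × 0.108 = 1.89 V.
V_DS = 1.89 V ≥ V_ov = 1.28 V, confirming saturation.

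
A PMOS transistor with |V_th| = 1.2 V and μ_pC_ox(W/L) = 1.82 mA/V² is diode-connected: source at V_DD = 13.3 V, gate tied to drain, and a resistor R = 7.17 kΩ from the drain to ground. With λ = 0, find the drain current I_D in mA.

I_D = 1.51 mA

With gate tied to drain, V_SG = V_SD ≥ V_SG − |V_th|, so the device is in saturation.
KCL at the drain: ½ k_p (V_SG − |V_th|)² = (V_DD − V_SG)/R.
Let x = V_SG − 1.2. Then 6.52 x² + x − 12.1 = 0, giving x = 1.29 V (positive root), so V_SG = 2.49 V.
I_D = (V_DD − V_SG)/R = (13.3 − 2.49) / 7.17 = 1.51 mA.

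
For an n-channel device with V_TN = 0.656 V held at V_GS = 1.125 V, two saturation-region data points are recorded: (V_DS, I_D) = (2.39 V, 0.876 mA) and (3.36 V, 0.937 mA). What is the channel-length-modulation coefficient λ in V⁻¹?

With V_GS fixed, I_D ∝ (1 + λ V_DS) in saturation, so I_D2/I_D1 = (1 + λ V_DS2)/(1 + λ V_DS1).
0.937/0.876 = 1.07 = (1 + 3.36 λ)/(1 + 2.39 λ).
Solving: λ (I_D1 V_DS2 − I_D2 V_DS1) = I_D2 − I_D1, so λ = (0.937 − 0.876) / (0.876 × 3.36 − 0.937 × 2.39) = 0.061 / 0.704 = 0.0867 V⁻¹.

λ = 0.0867 V⁻¹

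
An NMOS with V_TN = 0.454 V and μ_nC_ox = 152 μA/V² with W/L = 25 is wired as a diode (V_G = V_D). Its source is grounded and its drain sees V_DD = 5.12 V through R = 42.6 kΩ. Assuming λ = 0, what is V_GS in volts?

V_GS = 0.688 V

With gate tied to drain, V_GS = V_DS ≥ V_GS − V_TN, so the device is in saturation.
k_n = μ_nC_ox · (W/L) = 3.8 mA/V².
KCL at the drain: ½ k_n (V_GS − V_TN)² = (V_DD − V_GS)/R.
Let x = V_GS − 0.454. Then 80.9 x² + x − 4.666 = 0, giving x = 0.234 V (positive root), so V_GS = 0.688 V.
I_D = (V_DD − V_GS)/R = (5.12 − 0.688) / 42.6 = 0.104 mA.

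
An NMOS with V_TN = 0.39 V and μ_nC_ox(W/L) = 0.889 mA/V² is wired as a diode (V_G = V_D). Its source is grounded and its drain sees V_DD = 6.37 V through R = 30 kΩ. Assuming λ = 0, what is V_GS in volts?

V_GS = 1.02 V

With gate tied to drain, V_GS = V_DS ≥ V_GS − V_TN, so the device is in saturation.
KCL at the drain: ½ k_n (V_GS − V_TN)² = (V_DD − V_GS)/R.
Let x = V_GS − 0.39. Then 13.3 x² + x − 5.98 = 0, giving x = 0.633 V (positive root), so V_GS = 1.02 V.
I_D = (V_DD − V_GS)/R = (6.37 − 1.02) / 30 = 0.178 mA.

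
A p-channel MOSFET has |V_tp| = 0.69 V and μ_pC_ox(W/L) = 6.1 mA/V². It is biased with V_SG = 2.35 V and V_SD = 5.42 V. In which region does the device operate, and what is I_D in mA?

V_ov = V_SG − |V_tp| = 2.35 − 0.69 = 1.66 V.
Since V_SD = 5.42 V ≥ V_ov = 1.66 V, the device is in saturation.
I_D = ½ k_p V_ov² = 0.5 × 6.1 × 1.66² = 8.4 mA.

Saturation; I_D = 8.40 mA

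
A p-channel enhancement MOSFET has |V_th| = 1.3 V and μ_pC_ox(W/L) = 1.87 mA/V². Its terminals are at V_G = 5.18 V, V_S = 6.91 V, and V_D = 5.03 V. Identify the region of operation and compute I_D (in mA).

V_SG = V_S − V_G = 6.91 − 5.18 = 1.73 V; V_SD = V_S − V_D = 6.91 − 5.03 = 1.88 V.
V_ov = V_SG − |V_th| = 1.73 − 1.3 = 0.43 V.
Since V_SD = 1.88 V ≥ V_ov = 0.43 V, the device is in saturation.
I_D = ½ k_p V_ov² = 0.5 × 1.87 × 0.43² = 0.173 mA.

Saturation; I_D = 0.173 mA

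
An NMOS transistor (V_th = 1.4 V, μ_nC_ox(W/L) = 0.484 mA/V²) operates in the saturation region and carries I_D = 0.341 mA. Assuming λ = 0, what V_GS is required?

In saturation I_D = ½ k_n (V_GS − V_th)², so V_GS − V_th = √(2 I_D / k_n) = √(2 × 0.341 / 0.484) = 1.19 V.
V_GS = 1.4 + 1.19 = 2.59 V.

V_GS = 2.59 V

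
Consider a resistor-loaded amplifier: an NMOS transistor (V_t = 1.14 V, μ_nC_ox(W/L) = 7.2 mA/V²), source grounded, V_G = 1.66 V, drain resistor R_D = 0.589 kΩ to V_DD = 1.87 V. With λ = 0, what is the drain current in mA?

V_GS = V_G = 1.66 V, so V_ov = 1.66 − 1.14 = 0.52 V.
Assume saturation: I_D = ½ k_n V_ov² = 0.5 × 7.2 × 0.52² = 0.973 mA, giving V_DS = V_DD − I_D R_D = 1.87 − 0.973 × 0.589 = 1.3 V.
V_DS = 1.3 V ≥ V_ov = 0.52 V, confirming saturation.

I_D = 0.973 mA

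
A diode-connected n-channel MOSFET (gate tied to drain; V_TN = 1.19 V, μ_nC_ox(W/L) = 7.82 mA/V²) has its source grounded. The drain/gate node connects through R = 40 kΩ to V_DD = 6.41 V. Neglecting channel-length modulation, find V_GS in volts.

With gate tied to drain, V_GS = V_DS ≥ V_GS − V_TN, so the device is in saturation.
KCL at the drain: ½ k_n (V_GS − V_TN)² = (V_DD − V_GS)/R.
Let x = V_GS − 1.19. Then 156 x² + x − 5.22 = 0, giving x = 0.18 V (positive root), so V_GS = 1.37 V.
I_D = (V_DD − V_GS)/R = (6.41 − 1.37) / 40 = 0.126 mA.

V_GS = 1.37 V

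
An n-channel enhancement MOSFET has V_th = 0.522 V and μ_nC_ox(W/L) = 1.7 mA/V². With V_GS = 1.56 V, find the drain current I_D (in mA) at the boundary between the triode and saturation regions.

At the boundary V_DS = V_ov = V_GS − V_th = 1.56 − 0.522 = 1.04 V.
I_D = ½ k_n V_ov² = 0.5 × 1.7 × 1.04² = 0.916 mA.

I_D = 0.916 mA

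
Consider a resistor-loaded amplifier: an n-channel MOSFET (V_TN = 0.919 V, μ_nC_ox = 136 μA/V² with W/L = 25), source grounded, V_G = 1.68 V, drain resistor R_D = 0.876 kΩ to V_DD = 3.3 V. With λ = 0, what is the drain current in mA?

V_GS = V_G = 1.68 V, so V_ov = 1.68 − 0.919 = 0.761 V.
k_n = μ_nC_ox · (W/L) = 3.4 mA/V².
Assume saturation: I_D = ½ k_n V_ov² = 0.5 × 3.4 × 0.761² = 0.985 mA, giving V_DS = V_DD − I_D R_D = 3.3 − 0.985 × 0.876 = 2.44 V.
V_DS = 2.44 V ≥ V_ov = 0.761 V, confirming saturation.

I_D = 0.985 mA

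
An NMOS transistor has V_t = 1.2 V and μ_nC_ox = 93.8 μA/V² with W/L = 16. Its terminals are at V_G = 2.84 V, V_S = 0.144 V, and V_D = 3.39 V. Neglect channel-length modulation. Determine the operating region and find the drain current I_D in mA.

Saturation; I_D = 1.68 mA

V_GS = V_G − V_S = 2.84 − 0.144 = 2.7 V; V_DS = V_D − V_S = 3.39 − 0.144 = 3.25 V.
k_n = μ_nC_ox · (W/L) = 1.501 mA/V².
V_ov = V_GS − V_t = 2.7 − 1.2 = 1.5 V.
Since V_DS = 3.25 V ≥ V_ov = 1.5 V, the device is in saturation.
I_D = ½ k_n V_ov² = 0.5 × 1.501 × 1.5² = 1.68 mA.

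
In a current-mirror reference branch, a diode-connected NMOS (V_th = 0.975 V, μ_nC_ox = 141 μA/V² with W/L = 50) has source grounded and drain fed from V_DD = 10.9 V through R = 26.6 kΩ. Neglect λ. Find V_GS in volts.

V_GS = 1.30 V

With gate tied to drain, V_GS = V_DS ≥ V_GS − V_th, so the device is in saturation.
k_n = μ_nC_ox · (W/L) = 7.05 mA/V².
KCL at the drain: ½ k_n (V_GS − V_th)² = (V_DD − V_GS)/R.
Let x = V_GS − 0.975. Then 93.8 x² + x − 9.925 = 0, giving x = 0.32 V (positive root), so V_GS = 1.3 V.
I_D = (V_DD − V_GS)/R = (10.9 − 1.3) / 26.6 = 0.361 mA.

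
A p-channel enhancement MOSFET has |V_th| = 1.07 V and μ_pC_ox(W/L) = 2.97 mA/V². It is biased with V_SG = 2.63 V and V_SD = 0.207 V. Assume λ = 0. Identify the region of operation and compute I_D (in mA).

Triode; I_D = 0.895 mA

V_ov = V_SG − |V_th| = 2.63 − 1.07 = 1.56 V.
Since V_SD = 0.207 V < V_ov = 1.56 V, the device is in the triode region.
I_D = k_p [V_ov · V_SD − ½ V_SD²] = 2.97 × [1.56 × 0.207 − 0.5 × 0.207²] = 0.895 mA.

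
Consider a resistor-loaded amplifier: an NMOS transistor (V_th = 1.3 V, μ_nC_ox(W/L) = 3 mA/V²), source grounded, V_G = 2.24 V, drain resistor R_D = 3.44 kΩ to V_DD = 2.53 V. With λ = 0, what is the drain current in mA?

I_D = 0.656 mA

V_GS = V_G = 2.24 V, so V_ov = 2.24 − 1.3 = 0.94 V.
Assume saturation: I_D = ½ k_n V_ov² = 0.5 × 3 × 0.94² = 1.33 mA, giving V_DS = V_DD − I_D R_D = 2.53 − 1.33 × 3.44 = -2.03 V.
But -2.03 V < V_ov = 0.94 V, so the device is actually in triode.
In triode I_D = k_n[V_ov V_DS − ½ V_DS²] and I_D = (V_DD − V_DS)/R_D. Equating: 5.16 V_DS² − 10.7 V_DS + 2.53 = 0, giving V_DS = 0.272 V (the root below V_ov).
I_D = (2.53 − 0.272) / 3.44 = 0.656 mA.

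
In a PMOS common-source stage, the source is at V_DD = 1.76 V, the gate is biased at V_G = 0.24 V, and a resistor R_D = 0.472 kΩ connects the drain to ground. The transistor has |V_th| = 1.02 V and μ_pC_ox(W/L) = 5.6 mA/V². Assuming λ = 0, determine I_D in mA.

V_SG = V_DD − V_G = 1.76 − 0.24 = 1.52 V, so V_ov = 1.52 − 1.02 = 0.5 V.
Assume saturation: I_D = ½ k_p V_ov² = 0.5 × 5.6 × 0.5² = 0.7 mA, giving V_SD = V_DD − I_D R_D = 1.76 − 0.7 × 0.472 = 1.43 V.
V_SD = 1.43 V ≥ V_ov = 0.5 V, confirming saturation.

I_D = 0.700 mA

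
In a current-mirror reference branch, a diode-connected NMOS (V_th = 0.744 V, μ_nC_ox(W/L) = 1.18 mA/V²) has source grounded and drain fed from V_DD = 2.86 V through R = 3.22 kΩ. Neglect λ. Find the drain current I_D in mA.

With gate tied to drain, V_GS = V_DS ≥ V_GS − V_th, so the device is in saturation.
KCL at the drain: ½ k_n (V_GS − V_th)² = (V_DD − V_GS)/R.
Let x = V_GS − 0.744. Then 1.9 x² + x − 2.116 = 0, giving x = 0.825 V (positive root), so V_GS = 1.57 V.
I_D = (V_DD − V_GS)/R = (2.86 − 1.57) / 3.22 = 0.401 mA.

I_D = 0.401 mA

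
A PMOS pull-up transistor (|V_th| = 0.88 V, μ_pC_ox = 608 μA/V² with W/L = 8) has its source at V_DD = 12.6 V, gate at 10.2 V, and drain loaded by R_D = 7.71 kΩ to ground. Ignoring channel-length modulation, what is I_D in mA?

I_D = 1.60 mA

V_SG = V_DD − V_G = 12.6 − 10.2 = 2.4 V, so V_ov = 2.4 − 0.88 = 1.52 V.
k_p = μ_pC_ox · (W/L) = 4.864 mA/V².
Assume saturation: I_D = ½ k_p V_ov² = 0.5 × 4.864 × 1.52² = 5.62 mA, giving V_SD = V_DD − I_D R_D = 12.6 − 5.62 × 7.71 = -30.7 V.
But -30.7 V < V_ov = 1.52 V, so the device is actually in triode.
In triode I_D = k_p[V_ov V_SD − ½ V_SD²] and I_D = (V_DD − V_SD)/R_D. Equating: 18.8 V_SD² − 58 V_SD + 12.6 = 0, giving V_SD = 0.235 V (the root below V_ov).
I_D = (12.6 − 0.235) / 7.71 = 1.6 mA.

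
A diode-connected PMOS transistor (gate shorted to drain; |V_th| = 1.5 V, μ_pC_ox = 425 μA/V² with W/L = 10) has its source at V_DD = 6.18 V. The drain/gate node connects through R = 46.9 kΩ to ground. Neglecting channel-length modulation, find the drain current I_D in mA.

I_D = 0.0953 mA

With gate tied to drain, V_SG = V_SD ≥ V_SG − |V_th|, so the device is in saturation.
k_p = μ_pC_ox · (W/L) = 4.25 mA/V².
KCL at the drain: ½ k_p (V_SG − |V_th|)² = (V_DD − V_SG)/R.
Let x = V_SG − 1.5. Then 99.7 x² + x − 4.68 = 0, giving x = 0.212 V (positive root), so V_SG = 1.71 V.
I_D = (V_DD − V_SG)/R = (6.18 − 1.71) / 46.9 = 0.0953 mA.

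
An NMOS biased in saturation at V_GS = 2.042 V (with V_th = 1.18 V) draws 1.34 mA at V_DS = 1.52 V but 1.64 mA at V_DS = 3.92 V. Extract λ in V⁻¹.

With V_GS fixed, I_D ∝ (1 + λ V_DS) in saturation, so I_D2/I_D1 = (1 + λ V_DS2)/(1 + λ V_DS1).
1.64/1.34 = 1.224 = (1 + 3.92 λ)/(1 + 1.52 λ).
Solving: λ (I_D1 V_DS2 − I_D2 V_DS1) = I_D2 − I_D1, so λ = (1.64 − 1.34) / (1.34 × 3.92 − 1.64 × 1.52) = 0.3 / 2.76 = 0.109 V⁻¹.

λ = 0.109 V⁻¹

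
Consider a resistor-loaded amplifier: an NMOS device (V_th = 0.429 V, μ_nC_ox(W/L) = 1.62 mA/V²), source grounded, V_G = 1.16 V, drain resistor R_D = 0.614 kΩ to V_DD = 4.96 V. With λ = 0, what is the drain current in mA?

I_D = 0.433 mA

V_GS = V_G = 1.16 V, so V_ov = 1.16 − 0.429 = 0.731 V.
Assume saturation: I_D = ½ k_n V_ov² = 0.5 × 1.62 × 0.731² = 0.433 mA, giving V_DS = V_DD − I_D R_D = 4.96 − 0.433 × 0.614 = 4.69 V.
V_DS = 4.69 V ≥ V_ov = 0.731 V, confirming saturation.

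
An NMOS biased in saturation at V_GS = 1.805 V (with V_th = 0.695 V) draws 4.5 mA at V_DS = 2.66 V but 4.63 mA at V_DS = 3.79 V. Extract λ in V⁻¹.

λ = 0.0274 V⁻¹

With V_GS fixed, I_D ∝ (1 + λ V_DS) in saturation, so I_D2/I_D1 = (1 + λ V_DS2)/(1 + λ V_DS1).
4.63/4.5 = 1.029 = (1 + 3.79 λ)/(1 + 2.66 λ).
Solving: λ (I_D1 V_DS2 − I_D2 V_DS1) = I_D2 − I_D1, so λ = (4.63 − 4.5) / (4.5 × 3.79 − 4.63 × 2.66) = 0.13 / 4.74 = 0.0274 V⁻¹.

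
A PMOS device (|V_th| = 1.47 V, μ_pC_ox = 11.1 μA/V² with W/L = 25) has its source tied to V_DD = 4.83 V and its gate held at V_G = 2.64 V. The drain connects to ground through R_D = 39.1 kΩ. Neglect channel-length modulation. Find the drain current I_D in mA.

V_SG = V_DD − V_G = 4.83 − 2.64 = 2.19 V, so V_ov = 2.19 − 1.47 = 0.72 V.
k_p = μ_pC_ox · (W/L) = 0.2775 mA/V².
Assume saturation: I_D = ½ k_p V_ov² = 0.5 × 0.2775 × 0.72² = 0.0719 mA, giving V_SD = V_DD − I_D R_D = 4.83 − 0.0719 × 39.1 = 2.02 V.
V_SD = 2.02 V ≥ V_ov = 0.72 V, confirming saturation.

I_D = 0.0719 mA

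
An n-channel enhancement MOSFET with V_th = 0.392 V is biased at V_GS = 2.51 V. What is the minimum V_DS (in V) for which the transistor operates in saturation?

The boundary between triode and saturation is V_DS = V_GS − V_th = V_ov.
V_ov = 2.51 − 0.392 = 2.12 V.

V_DS,sat = 2.12 V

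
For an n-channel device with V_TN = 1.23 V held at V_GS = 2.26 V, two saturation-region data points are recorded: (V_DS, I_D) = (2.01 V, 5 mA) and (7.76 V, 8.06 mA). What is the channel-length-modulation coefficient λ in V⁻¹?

With V_GS fixed, I_D ∝ (1 + λ V_DS) in saturation, so I_D2/I_D1 = (1 + λ V_DS2)/(1 + λ V_DS1).
8.06/5 = 1.612 = (1 + 7.76 λ)/(1 + 2.01 λ).
Solving: λ (I_D1 V_DS2 − I_D2 V_DS1) = I_D2 − I_D1, so λ = (8.06 − 5) / (5 × 7.76 − 8.06 × 2.01) = 3.06 / 22.6 = 0.135 V⁻¹.

λ = 0.135 V⁻¹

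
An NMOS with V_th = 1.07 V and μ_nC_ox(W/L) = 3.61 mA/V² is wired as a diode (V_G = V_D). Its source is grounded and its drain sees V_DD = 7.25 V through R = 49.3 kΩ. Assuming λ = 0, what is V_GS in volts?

V_GS = 1.33 V

With gate tied to drain, V_GS = V_DS ≥ V_GS − V_th, so the device is in saturation.
KCL at the drain: ½ k_n (V_GS − V_th)² = (V_DD − V_GS)/R.
Let x = V_GS − 1.07. Then 89 x² + x − 6.18 = 0, giving x = 0.258 V (positive root), so V_GS = 1.33 V.
I_D = (V_DD − V_GS)/R = (7.25 − 1.33) / 49.3 = 0.12 mA.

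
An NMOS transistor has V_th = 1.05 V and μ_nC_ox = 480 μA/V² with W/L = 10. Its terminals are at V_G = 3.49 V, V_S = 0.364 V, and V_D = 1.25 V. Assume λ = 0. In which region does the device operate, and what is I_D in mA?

Triode; I_D = 6.94 mA

V_GS = V_G − V_S = 3.49 − 0.364 = 3.13 V; V_DS = V_D − V_S = 1.25 − 0.364 = 0.886 V.
k_n = μ_nC_ox · (W/L) = 4.8 mA/V².
V_ov = V_GS − V_th = 3.13 − 1.05 = 2.08 V.
Since V_DS = 0.886 V < V_ov = 2.08 V, the device is in the triode region.
I_D = k_n [V_ov · V_DS − ½ V_DS²] = 4.8 × [2.08 × 0.886 − 0.5 × 0.886²] = 6.94 mA.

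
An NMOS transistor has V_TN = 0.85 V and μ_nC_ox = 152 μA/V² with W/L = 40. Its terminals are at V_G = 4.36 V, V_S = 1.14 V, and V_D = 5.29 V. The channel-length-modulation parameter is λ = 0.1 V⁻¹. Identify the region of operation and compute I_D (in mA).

Saturation; I_D = 24.2 mA

V_GS = V_G − V_S = 4.36 − 1.14 = 3.22 V; V_DS = V_D − V_S = 5.29 − 1.14 = 4.15 V.
k_n = μ_nC_ox · (W/L) = 6.08 mA/V².
V_ov = V_GS − V_TN = 3.22 − 0.85 = 2.37 V.
Since V_DS = 4.15 V ≥ V_ov = 2.37 V, the device is in saturation.
I_D = ½ k_n V_ov² (1 + λ V_DS) = 0.5 × 6.08 × 2.37² × (1 + 0.1 × 4.15) = 24.2 mA.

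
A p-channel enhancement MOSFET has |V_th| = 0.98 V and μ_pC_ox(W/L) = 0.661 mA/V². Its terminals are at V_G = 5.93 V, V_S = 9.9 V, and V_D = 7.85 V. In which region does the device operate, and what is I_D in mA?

V_SG = V_S − V_G = 9.9 − 5.93 = 3.97 V; V_SD = V_S − V_D = 9.9 − 7.85 = 2.05 V.
V_ov = V_SG − |V_th| = 3.97 − 0.98 = 2.99 V.
Since V_SD = 2.05 V < V_ov = 2.99 V, the device is in the triode region.
I_D = k_p [V_ov · V_SD − ½ V_SD²] = 0.661 × [2.99 × 2.05 − 0.5 × 2.05²] = 2.66 mA.

Triode; I_D = 2.66 mA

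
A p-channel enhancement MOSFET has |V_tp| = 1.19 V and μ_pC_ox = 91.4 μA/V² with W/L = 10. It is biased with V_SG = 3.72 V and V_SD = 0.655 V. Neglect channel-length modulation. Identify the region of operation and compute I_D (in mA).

k_p = μ_pC_ox · (W/L) = 0.914 mA/V².
V_ov = V_SG − |V_tp| = 3.72 − 1.19 = 2.53 V.
Since V_SD = 0.655 V < V_ov = 2.53 V, the device is in the triode region.
I_D = k_p [V_ov · V_SD − ½ V_SD²] = 0.914 × [2.53 × 0.655 − 0.5 × 0.655²] = 1.32 mA.

Triode; I_D = 1.32 mA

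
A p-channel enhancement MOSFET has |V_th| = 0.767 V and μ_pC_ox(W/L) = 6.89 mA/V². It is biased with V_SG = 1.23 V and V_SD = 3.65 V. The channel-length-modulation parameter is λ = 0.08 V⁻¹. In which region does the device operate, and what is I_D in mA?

Saturation; I_D = 0.954 mA

V_ov = V_SG − |V_th| = 1.23 − 0.767 = 0.463 V.
Since V_SD = 3.65 V ≥ V_ov = 0.463 V, the device is in saturation.
I_D = ½ k_p V_ov² (1 + λ V_SD) = 0.5 × 6.89 × 0.463² × (1 + 0.08 × 3.65) = 0.954 mA.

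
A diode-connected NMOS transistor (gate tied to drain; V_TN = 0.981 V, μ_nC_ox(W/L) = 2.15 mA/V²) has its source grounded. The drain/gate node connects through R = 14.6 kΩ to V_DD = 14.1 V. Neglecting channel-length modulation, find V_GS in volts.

V_GS = 1.86 V

With gate tied to drain, V_GS = V_DS ≥ V_GS − V_TN, so the device is in saturation.
KCL at the drain: ½ k_n (V_GS − V_TN)² = (V_DD − V_GS)/R.
Let x = V_GS − 0.981. Then 15.7 x² + x − 13.12 = 0, giving x = 0.883 V (positive root), so V_GS = 1.86 V.
I_D = (V_DD − V_GS)/R = (14.1 − 1.86) / 14.6 = 0.838 mA.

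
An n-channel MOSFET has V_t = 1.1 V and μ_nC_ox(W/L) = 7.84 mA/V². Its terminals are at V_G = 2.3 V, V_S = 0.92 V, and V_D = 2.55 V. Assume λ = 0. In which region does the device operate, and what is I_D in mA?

V_GS = V_G − V_S = 2.3 − 0.92 = 1.38 V; V_DS = V_D − V_S = 2.55 − 0.92 = 1.63 V.
V_ov = V_GS − V_t = 1.38 − 1.1 = 0.28 V.
Since V_DS = 1.63 V ≥ V_ov = 0.28 V, the device is in saturation.
I_D = ½ k_n V_ov² = 0.5 × 7.84 × 0.28² = 0.307 mA.

Saturation; I_D = 0.307 mA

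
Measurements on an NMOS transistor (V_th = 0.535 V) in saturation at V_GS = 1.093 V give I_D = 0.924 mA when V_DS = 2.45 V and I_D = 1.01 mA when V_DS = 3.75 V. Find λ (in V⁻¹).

λ = 0.0868 V⁻¹

With V_GS fixed, I_D ∝ (1 + λ V_DS) in saturation, so I_D2/I_D1 = (1 + λ V_DS2)/(1 + λ V_DS1).
1.01/0.924 = 1.093 = (1 + 3.75 λ)/(1 + 2.45 λ).
Solving: λ (I_D1 V_DS2 − I_D2 V_DS1) = I_D2 − I_D1, so λ = (1.01 − 0.924) / (0.924 × 3.75 − 1.01 × 2.45) = 0.086 / 0.99 = 0.0868 V⁻¹.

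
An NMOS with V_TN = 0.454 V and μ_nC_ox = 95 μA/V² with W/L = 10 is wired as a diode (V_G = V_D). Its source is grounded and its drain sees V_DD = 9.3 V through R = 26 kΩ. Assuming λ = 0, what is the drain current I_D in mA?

With gate tied to drain, V_GS = V_DS ≥ V_GS − V_TN, so the device is in saturation.
k_n = μ_nC_ox · (W/L) = 0.95 mA/V².
KCL at the drain: ½ k_n (V_GS − V_TN)² = (V_DD − V_GS)/R.
Let x = V_GS − 0.454. Then 12.3 x² + x − 8.846 = 0, giving x = 0.807 V (positive root), so V_GS = 1.26 V.
I_D = (V_DD − V_GS)/R = (9.3 − 1.26) / 26 = 0.309 mA.

I_D = 0.309 mA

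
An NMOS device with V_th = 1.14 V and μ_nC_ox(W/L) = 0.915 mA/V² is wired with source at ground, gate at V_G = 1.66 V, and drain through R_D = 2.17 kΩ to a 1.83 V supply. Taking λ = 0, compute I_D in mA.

V_GS = V_G = 1.66 V, so V_ov = 1.66 − 1.14 = 0.52 V.
Assume saturation: I_D = ½ k_n V_ov² = 0.5 × 0.915 × 0.52² = 0.124 mA, giving V_DS = V_DD − I_D R_D = 1.83 − 0.124 × 2.17 = 1.56 V.
V_DS = 1.56 V ≥ V_ov = 0.52 V, confirming saturation.

I_D = 0.124 mA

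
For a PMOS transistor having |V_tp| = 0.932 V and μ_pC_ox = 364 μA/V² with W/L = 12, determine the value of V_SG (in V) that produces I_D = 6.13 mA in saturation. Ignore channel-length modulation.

k_p = μ_pC_ox · (W/L) = 4.368 mA/V².
In saturation I_D = ½ k_p (V_SG − |V_tp|)², so V_SG − |V_tp| = √(2 I_D / k_p) = √(2 × 6.13 / 4.368) = 1.68 V.
V_SG = 0.932 + 1.68 = 2.61 V.

V_SG = 2.61 V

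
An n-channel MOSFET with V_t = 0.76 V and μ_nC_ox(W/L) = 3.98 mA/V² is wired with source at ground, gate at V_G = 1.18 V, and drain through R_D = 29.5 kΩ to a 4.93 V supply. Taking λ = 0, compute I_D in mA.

V_GS = V_G = 1.18 V, so V_ov = 1.18 − 0.76 = 0.42 V.
Assume saturation: I_D = ½ k_n V_ov² = 0.5 × 3.98 × 0.42² = 0.351 mA, giving V_DS = V_DD − I_D R_D = 4.93 − 0.351 × 29.5 = -5.43 V.
But -5.43 V < V_ov = 0.42 V, so the device is actually in triode.
In triode I_D = k_n[V_ov V_DS − ½ V_DS²] and I_D = (V_DD − V_DS)/R_D. Equating: 58.7 V_DS² − 50.31 V_DS + 4.93 = 0, giving V_DS = 0.113 V (the root below V_ov).
I_D = (4.93 − 0.113) / 29.5 = 0.163 mA.

I_D = 0.163 mA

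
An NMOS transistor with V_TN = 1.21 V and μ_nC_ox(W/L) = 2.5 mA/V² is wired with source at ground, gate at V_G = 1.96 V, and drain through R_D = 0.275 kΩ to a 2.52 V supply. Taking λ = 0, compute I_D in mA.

I_D = 0.703 mA

V_GS = V_G = 1.96 V, so V_ov = 1.96 − 1.21 = 0.75 V.
Assume saturation: I_D = ½ k_n V_ov² = 0.5 × 2.5 × 0.75² = 0.703 mA, giving V_DS = V_DD − I_D R_D = 2.52 − 0.703 × 0.275 = 2.33 V.
V_DS = 2.33 V ≥ V_ov = 0.75 V, confirming saturation.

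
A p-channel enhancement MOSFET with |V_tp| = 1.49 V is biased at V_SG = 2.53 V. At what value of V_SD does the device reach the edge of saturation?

The boundary between triode and saturation is V_SD = V_SG − |V_tp| = V_ov.
V_ov = 2.53 − 1.49 = 1.04 V.

V_SD,sat = 1.04 V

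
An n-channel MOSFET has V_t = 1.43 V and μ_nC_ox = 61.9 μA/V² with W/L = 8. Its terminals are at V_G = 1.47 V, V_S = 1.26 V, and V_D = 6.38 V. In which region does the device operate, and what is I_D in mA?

Cutoff; I_D = 0 mA

V_GS = V_G − V_S = 1.47 − 1.26 = 0.21 V; V_DS = V_D − V_S = 6.38 − 1.26 = 5.12 V.
V_GS = 0.21 V < V_t = 1.43 V, so the transistor is in cutoff.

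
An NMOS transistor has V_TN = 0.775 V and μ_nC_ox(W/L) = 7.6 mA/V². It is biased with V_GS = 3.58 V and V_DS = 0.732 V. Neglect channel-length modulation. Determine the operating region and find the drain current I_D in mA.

V_ov = V_GS − V_TN = 3.58 − 0.775 = 2.81 V.
Since V_DS = 0.732 V < V_ov = 2.81 V, the device is in the triode region.
I_D = k_n [V_ov · V_DS − ½ V_DS²] = 7.6 × [2.81 × 0.732 − 0.5 × 0.732²] = 13.6 mA.

Triode; I_D = 13.6 mA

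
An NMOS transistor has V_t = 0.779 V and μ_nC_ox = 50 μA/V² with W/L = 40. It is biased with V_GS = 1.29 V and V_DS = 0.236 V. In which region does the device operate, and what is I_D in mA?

Triode; I_D = 0.185 mA

k_n = μ_nC_ox · (W/L) = 2 mA/V².
V_ov = V_GS − V_t = 1.29 − 0.779 = 0.511 V.
Since V_DS = 0.236 V < V_ov = 0.511 V, the device is in the triode region.
I_D = k_n [V_ov · V_DS − ½ V_DS²] = 2 × [0.511 × 0.236 − 0.5 × 0.236²] = 0.185 mA.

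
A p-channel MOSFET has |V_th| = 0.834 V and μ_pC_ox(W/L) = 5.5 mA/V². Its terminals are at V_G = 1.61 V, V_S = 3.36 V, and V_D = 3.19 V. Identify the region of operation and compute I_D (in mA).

Triode; I_D = 0.777 mA

V_SG = V_S − V_G = 3.36 − 1.61 = 1.75 V; V_SD = V_S − V_D = 3.36 − 3.19 = 0.17 V.
V_ov = V_SG − |V_th| = 1.75 − 0.834 = 0.916 V.
Since V_SD = 0.17 V < V_ov = 0.916 V, the device is in the triode region.
I_D = k_p [V_ov · V_SD − ½ V_SD²] = 5.5 × [0.916 × 0.17 − 0.5 × 0.17²] = 0.777 mA.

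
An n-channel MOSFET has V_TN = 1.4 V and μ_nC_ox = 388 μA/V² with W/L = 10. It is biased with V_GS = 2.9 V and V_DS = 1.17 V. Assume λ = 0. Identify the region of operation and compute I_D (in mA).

Triode; I_D = 4.15 mA

k_n = μ_nC_ox · (W/L) = 3.88 mA/V².
V_ov = V_GS − V_TN = 2.9 − 1.4 = 1.5 V.
Since V_DS = 1.17 V < V_ov = 1.5 V, the device is in the triode region.
I_D = k_n [V_ov · V_DS − ½ V_DS²] = 3.88 × [1.5 × 1.17 − 0.5 × 1.17²] = 4.15 mA.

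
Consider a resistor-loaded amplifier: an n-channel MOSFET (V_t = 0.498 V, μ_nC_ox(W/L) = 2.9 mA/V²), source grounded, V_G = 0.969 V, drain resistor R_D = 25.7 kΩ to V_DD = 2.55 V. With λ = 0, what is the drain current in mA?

I_D = 0.0962 mA

V_GS = V_G = 0.969 V, so V_ov = 0.969 − 0.498 = 0.471 V.
Assume saturation: I_D = ½ k_n V_ov² = 0.5 × 2.9 × 0.471² = 0.322 mA, giving V_DS = V_DD − I_D R_D = 2.55 − 0.322 × 25.7 = -5.72 V.
But -5.72 V < V_ov = 0.471 V, so the device is actually in triode.
In triode I_D = k_n[V_ov V_DS − ½ V_DS²] and I_D = (V_DD − V_DS)/R_D. Equating: 37.3 V_DS² − 36.1 V_DS + 2.55 = 0, giving V_DS = 0.0767 V (the root below V_ov).
I_D = (2.55 − 0.0767) / 25.7 = 0.0962 mA.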